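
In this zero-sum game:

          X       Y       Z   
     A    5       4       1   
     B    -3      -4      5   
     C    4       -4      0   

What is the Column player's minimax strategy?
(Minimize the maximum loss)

Column should play Y, value = 4

Work:
Column player minimizes Row's maximum payoff:
Column X: max payoff to Row = 5
Column Y: max payoff to Row = 4
Column Z: max payoff to Row = 5
Minimum is 4, achieved by column Y.
Minimax strategy: Y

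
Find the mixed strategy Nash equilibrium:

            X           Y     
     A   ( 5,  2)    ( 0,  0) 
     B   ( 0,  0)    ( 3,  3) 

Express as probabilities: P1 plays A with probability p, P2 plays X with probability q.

p = 0.6, q = 0.375

Work:
Find probabilities that make opponent indifferent:
P2 chooses q to make P1 indifferent between A and B
P1 chooses p to make P2 indifferent between X and Y
Mixed NE: P1 plays (A: 0.6, B: 0.4), P2 plays (X: 0.375, Y: 0.625)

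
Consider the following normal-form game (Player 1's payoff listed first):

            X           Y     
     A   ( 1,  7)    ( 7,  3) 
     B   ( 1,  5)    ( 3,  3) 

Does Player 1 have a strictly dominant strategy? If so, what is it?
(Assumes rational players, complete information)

No strictly dominant strategy exists for Player 1

Work:
A strategy strictly dominates another if it gives a strictly higher payoff against every opponent action. Compare each pair of P1's strategies column-by-column:
  A vs B: [1 vs 1, 7 vs 3] → A does not strictly dominate B (column X: 1 ≤ 1)
  B vs A: [1 vs 1, 3 vs 7] → B does not strictly dominate A (column X: 1 ≤ 1)
No single strategy strictly dominates all others → no strictly dominant strategy.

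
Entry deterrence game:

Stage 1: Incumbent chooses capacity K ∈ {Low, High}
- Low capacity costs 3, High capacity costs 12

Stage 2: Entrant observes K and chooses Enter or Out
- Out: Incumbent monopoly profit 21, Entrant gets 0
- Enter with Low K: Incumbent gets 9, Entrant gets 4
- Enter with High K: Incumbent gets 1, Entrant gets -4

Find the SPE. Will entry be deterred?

SPE: (High, Enter|Low, Out|High); Entry deterred. Incumbent net profit = 9

Work:
After Low K: Entrant enters (4 > 0)
After High K: Entrant stays out (-4 < 0)
Incumbent: Low → 9−3=6, High → 21−12=9
Incumbent chooses High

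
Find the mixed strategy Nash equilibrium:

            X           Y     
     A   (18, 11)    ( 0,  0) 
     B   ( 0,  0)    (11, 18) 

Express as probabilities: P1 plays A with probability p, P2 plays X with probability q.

p = 0.6207, q = 0.3793

Work:
Find probabilities that make opponent indifferent:
P2 chooses q to make P1 indifferent between A and B
P1 chooses p to make P2 indifferent between X and Y
Mixed NE: P1 plays (A: 0.6207, B: 0.3793), P2 plays (X: 0.3793, Y: 0.6207)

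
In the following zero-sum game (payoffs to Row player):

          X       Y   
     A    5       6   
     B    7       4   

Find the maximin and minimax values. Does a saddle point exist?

Maximin = 5, Minimax = 6, Saddle: False

Work:
Row minimums: [5, 4] → maximin = 5
Column maximums: [7, 6] → minimax = 6
No saddle point (maximin ≠ minimax). Mixed strategy needed.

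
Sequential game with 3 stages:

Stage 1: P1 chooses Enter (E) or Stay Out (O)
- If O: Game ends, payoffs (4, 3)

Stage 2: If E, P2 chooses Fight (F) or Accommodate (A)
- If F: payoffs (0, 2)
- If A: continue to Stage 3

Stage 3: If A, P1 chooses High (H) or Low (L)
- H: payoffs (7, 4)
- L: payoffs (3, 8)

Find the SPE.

SPE: (E, A, H); Outcome (7, 4)

Work:
Stage 3: P1 chooses H (7 vs 3)
Stage 2: P2: F->2, A->4 (anticipating H). Choose A
Stage 1: P1: O->4, E->7 (anticipating A, H). Choose E
SPE path: E -> A -> H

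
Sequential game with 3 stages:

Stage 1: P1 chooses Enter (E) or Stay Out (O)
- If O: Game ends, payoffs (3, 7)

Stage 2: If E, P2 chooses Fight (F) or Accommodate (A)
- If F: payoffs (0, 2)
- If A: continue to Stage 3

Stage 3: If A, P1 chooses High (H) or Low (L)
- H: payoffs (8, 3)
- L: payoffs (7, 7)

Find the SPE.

SPE: (E, A, H); Outcome (8, 3)

Work:
Stage 3: P1 chooses H (8 vs 7)
Stage 2: P2: F->2, A->3 (anticipating H). Choose A
Stage 1: P1: O->3, E->8 (anticipating A, H). Choose E
SPE path: E -> A -> H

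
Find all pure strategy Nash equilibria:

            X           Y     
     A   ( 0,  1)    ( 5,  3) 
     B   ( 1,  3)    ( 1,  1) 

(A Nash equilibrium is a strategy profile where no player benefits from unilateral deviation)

Nash equilibrium: (A, Y), (B, X)

Work:
Best responses:
  P1 vs X: payoffs [0, 1] → best response B (payoff 1)
  P1 vs Y: payoffs [5, 1] → best response A (payoff 5)
  P2 vs A: payoffs [1, 3] → best response Y (payoff 3)
  P2 vs B: payoffs [3, 1] → best response X (payoff 3)
Mutual best responses: (A,Y), (B,X) → Nash equilibria.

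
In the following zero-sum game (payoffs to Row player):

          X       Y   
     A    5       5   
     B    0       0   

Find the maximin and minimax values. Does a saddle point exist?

Maximin = 5, Minimax = 5, Saddle: True

Work:
Row minimums: [5, 0] → maximin = 5
Column maximums: [5, 5] → minimax = 5
Saddle point exists! Game value = 5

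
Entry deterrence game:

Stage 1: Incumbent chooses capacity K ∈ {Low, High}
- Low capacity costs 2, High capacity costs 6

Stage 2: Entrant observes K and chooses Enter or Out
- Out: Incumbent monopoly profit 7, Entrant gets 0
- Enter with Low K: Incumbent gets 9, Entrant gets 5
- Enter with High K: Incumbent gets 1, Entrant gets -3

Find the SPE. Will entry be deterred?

SPE: (Low, Enter|Low, Out|High); Entry not deterred. Incumbent net profit = 7, Entrant gets 5

Work:
After Low K: Entrant enters (5 > 0)
After High K: Entrant stays out (-3 < 0)
Incumbent: Low → 9−2=7, High → 7−6=1
Incumbent chooses Low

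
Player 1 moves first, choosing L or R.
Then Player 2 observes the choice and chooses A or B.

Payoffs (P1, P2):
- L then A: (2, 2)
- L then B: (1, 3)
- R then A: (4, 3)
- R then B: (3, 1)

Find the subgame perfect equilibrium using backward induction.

P1 plays R, P2 plays B after L and A after R; Payoff (4, 3)

Work:
Backward induction:
After L: P2 chooses B → P1 gets 1
After R: P2 chooses A → P1 gets 4
P1 chooses R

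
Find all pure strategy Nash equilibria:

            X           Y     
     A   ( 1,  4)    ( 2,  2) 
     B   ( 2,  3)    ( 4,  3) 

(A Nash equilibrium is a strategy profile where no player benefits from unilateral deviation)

Nash equilibrium: (B, X), (B, Y)

Work:
Best responses:
  P1 vs X: payoffs [1, 2] → best response B (payoff 2)
  P1 vs Y: payoffs [2, 4] → best response B (payoff 4)
  P2 vs A: payoffs [4, 2] → best response X (payoff 4)
  P2 vs B: payoffs [3, 3] → best response X/Y (payoff 3)
Mutual best responses: (B,X), (B,Y) → Nash equilibria.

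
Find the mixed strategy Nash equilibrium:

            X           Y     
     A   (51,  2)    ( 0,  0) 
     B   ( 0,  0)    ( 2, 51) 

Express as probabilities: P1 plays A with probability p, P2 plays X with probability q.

p = 0.9623, q = 0.0377

Work:
Find probabilities that make opponent indifferent:
P2 chooses q to make P1 indifferent between A and B
P1 chooses p to make P2 indifferent between X and Y
Mixed NE: P1 plays (A: 0.9623, B: 0.0377), P2 plays (X: 0.0377, Y: 0.9623)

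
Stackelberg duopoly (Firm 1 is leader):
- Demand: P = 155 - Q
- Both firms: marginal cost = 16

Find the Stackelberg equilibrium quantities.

q₁* (leader) = 69.5, q₂* (follower) = 34.75

Work:
Follower's reaction: q₂ = (a - c - q₁)/2
Leader substitutes: π₁ = q₁·(a - q₁ - (a-c-q₁)/2 - c)
FOC: q₁* = (155 - 16)/2 = 69.50
Then: q₂* = (155 - 16 - 69.5)/2 = 34.75
Leader has first-mover advantage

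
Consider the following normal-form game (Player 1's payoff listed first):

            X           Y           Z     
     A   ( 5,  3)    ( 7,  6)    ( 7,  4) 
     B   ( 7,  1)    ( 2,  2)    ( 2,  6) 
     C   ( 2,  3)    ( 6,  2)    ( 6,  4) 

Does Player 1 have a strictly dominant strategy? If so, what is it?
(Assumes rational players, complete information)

No strictly dominant strategy exists for Player 1

Work:
A strategy strictly dominates another if it gives a strictly higher payoff against every opponent action. Compare each pair of P1's strategies column-by-column:
  A vs B: [5 vs 7, 7 vs 2, 7 vs 2] → A does not strictly dominate B (column X: 5 ≤ 7)
  A vs C: [5 vs 2, 7 vs 6, 7 vs 6] → A strictly dominates C
  B vs A: [7 vs 5, 2 vs 7, 2 vs 7] → B does not strictly dominate A (column Y: 2 ≤ 7)
  B vs C: [7 vs 2, 2 vs 6, 2 vs 6] → B does not strictly dominate C (column Y: 2 ≤ 6)
  C vs A: [2 vs 5, 6 vs 7, 6 vs 7] → C does not strictly dominate A (column X: 2 ≤ 5)
  C vs B: [2 vs 7, 6 vs 2, 6 vs 2] → C does not strictly dominate B (column X: 2 ≤ 7)
No single strategy strictly dominates all others → no strictly dominant strategy.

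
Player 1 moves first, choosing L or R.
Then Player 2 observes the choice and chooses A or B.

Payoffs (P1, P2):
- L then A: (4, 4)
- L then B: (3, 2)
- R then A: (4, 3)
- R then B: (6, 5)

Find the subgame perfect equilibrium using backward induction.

P1 plays R, P2 plays A after L and B after R; Payoff (6, 5)

Work:
Backward induction:
After L: P2 chooses A → P1 gets 4
After R: P2 chooses B → P1 gets 6
P1 chooses R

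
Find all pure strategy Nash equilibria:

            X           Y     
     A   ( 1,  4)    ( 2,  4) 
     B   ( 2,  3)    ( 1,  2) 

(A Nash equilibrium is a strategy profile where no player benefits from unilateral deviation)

Nash equilibrium: (A, Y), (B, X)

Work:
Best responses:
  P1 vs X: payoffs [1, 2] → best response B (payoff 2)
  P1 vs Y: payoffs [2, 1] → best response A (payoff 2)
  P2 vs A: payoffs [4, 4] → best response X/Y (payoff 4)
  P2 vs B: payoffs [3, 2] → best response X (payoff 3)
Mutual best responses: (A,Y), (B,X) → Nash equilibria.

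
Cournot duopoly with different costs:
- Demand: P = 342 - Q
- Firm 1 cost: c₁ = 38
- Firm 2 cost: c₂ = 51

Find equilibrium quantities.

q₁* = 105.67, q₂* = 92.67

Work:
Reaction: q₁ = (342 - 38 - q₂)/2
Reaction: q₂ = (342 - 51 - q₁)/2
Solve simultaneously:
q₁* = (342 - 2×38 + 51)/3 = 105.67
q₂* = (342 - 2×51 + 38)/3 = 92.67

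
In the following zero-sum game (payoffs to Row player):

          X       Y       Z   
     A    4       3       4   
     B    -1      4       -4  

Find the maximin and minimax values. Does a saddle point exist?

Maximin = 3, Minimax = 4, Saddle: False

Work:
Row minimums: [3, -4] → maximin = 3
Column maximums: [4, 4, 4] → minimax = 4
No saddle point (maximin ≠ minimax). Mixed strategy needed.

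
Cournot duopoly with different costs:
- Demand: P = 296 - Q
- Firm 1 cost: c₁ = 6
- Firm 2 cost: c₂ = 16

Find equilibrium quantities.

q₁* = 100.0, q₂* = 90.0

Work:
Reaction: q₁ = (296 - 6 - q₂)/2
Reaction: q₂ = (296 - 16 - q₁)/2
Solve simultaneously:
q₁* = (296 - 2×6 + 16)/3 = 100.0
q₂* = (296 - 2×16 + 6)/3 = 90.0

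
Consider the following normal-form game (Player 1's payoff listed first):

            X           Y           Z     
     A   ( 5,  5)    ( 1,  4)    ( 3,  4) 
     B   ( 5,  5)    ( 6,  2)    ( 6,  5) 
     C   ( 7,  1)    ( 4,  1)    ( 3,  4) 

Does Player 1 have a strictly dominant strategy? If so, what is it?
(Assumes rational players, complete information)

No strictly dominant strategy exists for Player 1

Work:
A strategy strictly dominates another if it gives a strictly higher payoff against every opponent action. Compare each pair of P1's strategies column-by-column:
  A vs B: [5 vs 5, 1 vs 6, 3 vs 6] → A does not strictly dominate B (column X: 5 ≤ 5)
  A vs C: [5 vs 7, 1 vs 4, 3 vs 3] → A does not strictly dominate C (column X: 5 ≤ 7)
  B vs A: [5 vs 5, 6 vs 1, 6 vs 3] → B does not strictly dominate A (column X: 5 ≤ 5)
  B vs C: [5 vs 7, 6 vs 4, 6 vs 3] → B does not strictly dominate C (column X: 5 ≤ 7)
  C vs A: [7 vs 5, 4 vs 1, 3 vs 3] → C does not strictly dominate A (column Z: 3 ≤ 3)
  C vs B: [7 vs 5, 4 vs 6, 3 vs 6] → C does not strictly dominate B (column Y: 4 ≤ 6)
No single strategy strictly dominates all others → no strictly dominant strategy.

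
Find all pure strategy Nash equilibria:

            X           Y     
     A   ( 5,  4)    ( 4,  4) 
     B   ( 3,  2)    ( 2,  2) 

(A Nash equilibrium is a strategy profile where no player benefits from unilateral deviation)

Nash equilibrium: (A, X), (A, Y)

Work:
Best responses:
  P1 vs X: payoffs [5, 3] → best response A (payoff 5)
  P1 vs Y: payoffs [4, 2] → best response A (payoff 4)
  P2 vs A: payoffs [4, 4] → best response X/Y (payoff 4)
  P2 vs B: payoffs [2, 2] → best response X/Y (payoff 2)
Mutual best responses: (A,X), (A,Y) → Nash equilibria.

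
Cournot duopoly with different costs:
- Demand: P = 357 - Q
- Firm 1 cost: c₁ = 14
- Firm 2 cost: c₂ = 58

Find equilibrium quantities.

q₁* = 129.0, q₂* = 85.0

Work:
Reaction: q₁ = (357 - 14 - q₂)/2
Reaction: q₂ = (357 - 58 - q₁)/2
Solve simultaneously:
q₁* = (357 - 2×14 + 58)/3 = 129.0
q₂* = (357 - 2×58 + 14)/3 = 85.0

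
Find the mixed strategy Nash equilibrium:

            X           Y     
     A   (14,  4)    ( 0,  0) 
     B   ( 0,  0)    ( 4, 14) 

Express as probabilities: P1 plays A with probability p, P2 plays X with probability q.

p = 0.7778, q = 0.2222

Work:
Find probabilities that make opponent indifferent:
P2 chooses q to make P1 indifferent between A and B
P1 chooses p to make P2 indifferent between X and Y
Mixed NE: P1 plays (A: 0.7778, B: 0.2222), P2 plays (X: 0.2222, Y: 0.7778)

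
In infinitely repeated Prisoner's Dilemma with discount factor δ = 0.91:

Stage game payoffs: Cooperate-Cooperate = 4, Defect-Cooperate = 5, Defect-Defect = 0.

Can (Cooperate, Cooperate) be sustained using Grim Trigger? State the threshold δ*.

δ* = 0.2; since δ = 0.91 ≥ 0.2, cooperation can be sustained

Work:
For Grim Trigger:
Cooperate forever: 4/(1-δ)
Defect then punished: 5 + 0·δ/(1-δ)
Need: 4/(1-δ) ≥ 5 + 0·δ/(1-δ)
Solving: δ ≥ (T-R)/(T-P) = (5-4)/(5-0) = 0.2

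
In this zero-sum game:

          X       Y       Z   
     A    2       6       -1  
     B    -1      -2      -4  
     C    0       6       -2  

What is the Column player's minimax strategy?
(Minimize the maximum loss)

Column should play Z, value = -1

Work:
Column player minimizes Row's maximum payoff:
Column X: max payoff to Row = 2
Column Y: max payoff to Row = 6
Column Z: max payoff to Row = -1
Minimum is -1, achieved by column Z.
Minimax strategy: Z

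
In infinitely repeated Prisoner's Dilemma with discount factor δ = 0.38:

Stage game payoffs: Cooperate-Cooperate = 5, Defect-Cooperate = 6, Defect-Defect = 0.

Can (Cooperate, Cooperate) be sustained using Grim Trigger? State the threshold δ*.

δ* = 0.1667; since δ = 0.38 ≥ 0.1667, cooperation can be sustained

Work:
For Grim Trigger:
Cooperate forever: 5/(1-δ)
Defect then punished: 6 + 0·δ/(1-δ)
Need: 5/(1-δ) ≥ 6 + 0·δ/(1-δ)
Solving: δ ≥ (T-R)/(T-P) = (6-5)/(6-0) = 0.1667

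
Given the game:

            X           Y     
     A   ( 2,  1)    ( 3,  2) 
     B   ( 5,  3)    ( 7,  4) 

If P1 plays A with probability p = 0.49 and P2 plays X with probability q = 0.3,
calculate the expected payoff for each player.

E[P1] = 4.587, E[P2] = 2.72

Work:
E[P1] = p·q·π₁(A,X) + p·(1-q)·π₁(A,Y) + (1-p)·q·π₁(B,X) + (1-p)·(1-q)·π₁(B,Y)
= 0.49·0.3·2 + 0.49·0.7·3 + 0.51·0.3·5 + 0.51·0.7·7
= 4.587

E[P2] = 2.72 (similar calculation)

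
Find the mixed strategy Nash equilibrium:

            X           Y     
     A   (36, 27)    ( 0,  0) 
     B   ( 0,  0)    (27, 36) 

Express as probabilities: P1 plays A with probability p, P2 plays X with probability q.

p = 0.5714, q = 0.4286

Work:
Find probabilities that make opponent indifferent:
P2 chooses q to make P1 indifferent between A and B
P1 chooses p to make P2 indifferent between X and Y
Mixed NE: P1 plays (A: 0.5714, B: 0.4286), P2 plays (X: 0.4286, Y: 0.5714)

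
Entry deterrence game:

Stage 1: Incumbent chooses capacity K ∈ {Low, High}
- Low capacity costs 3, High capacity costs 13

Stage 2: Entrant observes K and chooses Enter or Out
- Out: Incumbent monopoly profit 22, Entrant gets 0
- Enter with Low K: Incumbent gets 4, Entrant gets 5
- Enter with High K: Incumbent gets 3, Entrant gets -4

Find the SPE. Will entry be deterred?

SPE: (High, Enter|Low, Out|High); Entry deterred. Incumbent net profit = 9

Work:
After Low K: Entrant enters (5 > 0)
After High K: Entrant stays out (-4 < 0)
Incumbent: Low → 4−3=1, High → 22−13=9
Incumbent chooses High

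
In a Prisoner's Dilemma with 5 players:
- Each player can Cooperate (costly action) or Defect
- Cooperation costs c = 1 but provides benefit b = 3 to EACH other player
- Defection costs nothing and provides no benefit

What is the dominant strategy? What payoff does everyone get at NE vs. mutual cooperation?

Dominant: Defect; NE payoff = 0; Coop payoff = 11

Work:
Defect dominates (saves cost c = 1, benefit to others is external)
NE: All defect → everyone gets 0
If all cooperate: each receives (4)×3 - 1 = 11
Social dilemma: 11 > 0 but NE gives 0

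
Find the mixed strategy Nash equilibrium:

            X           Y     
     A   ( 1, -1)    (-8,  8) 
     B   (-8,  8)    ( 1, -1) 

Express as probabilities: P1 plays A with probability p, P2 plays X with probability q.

p = 0.5, q = 0.5

Work:
Find probabilities that make opponent indifferent:
P2 chooses q to make P1 indifferent between A and B
P1 chooses p to make P2 indifferent between X and Y
Mixed NE: P1 plays (A: 0.5, B: 0.5), P2 plays (X: 0.5, Y: 0.5)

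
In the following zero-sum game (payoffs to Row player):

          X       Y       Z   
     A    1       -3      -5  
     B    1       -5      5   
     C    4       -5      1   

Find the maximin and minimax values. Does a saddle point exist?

Maximin = -5, Minimax = -3, Saddle: False

Work:
Row minimums: [-5, -5, -5] → maximin = -5
Column maximums: [4, -3, 5] → minimax = -3
No saddle point (maximin ≠ minimax). Mixed strategy needed.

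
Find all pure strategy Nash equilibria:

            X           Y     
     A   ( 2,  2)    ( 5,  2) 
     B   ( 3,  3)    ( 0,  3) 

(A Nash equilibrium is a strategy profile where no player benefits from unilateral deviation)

Nash equilibrium: (A, Y), (B, X)

Work:
Best responses:
  P1 vs X: payoffs [2, 3] → best response B (payoff 3)
  P1 vs Y: payoffs [5, 0] → best response A (payoff 5)
  P2 vs A: payoffs [2, 2] → best response X/Y (payoff 2)
  P2 vs B: payoffs [3, 3] → best response X/Y (payoff 3)
Mutual best responses: (A,Y), (B,X) → Nash equilibria.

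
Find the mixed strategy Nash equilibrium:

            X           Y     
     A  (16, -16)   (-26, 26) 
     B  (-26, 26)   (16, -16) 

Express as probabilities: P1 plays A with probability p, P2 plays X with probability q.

p = 0.5, q = 0.5

Work:
Find probabilities that make opponent indifferent:
P2 chooses q to make P1 indifferent between A and B
P1 chooses p to make P2 indifferent between X and Y
Mixed NE: P1 plays (A: 0.5, B: 0.5), P2 plays (X: 0.5, Y: 0.5)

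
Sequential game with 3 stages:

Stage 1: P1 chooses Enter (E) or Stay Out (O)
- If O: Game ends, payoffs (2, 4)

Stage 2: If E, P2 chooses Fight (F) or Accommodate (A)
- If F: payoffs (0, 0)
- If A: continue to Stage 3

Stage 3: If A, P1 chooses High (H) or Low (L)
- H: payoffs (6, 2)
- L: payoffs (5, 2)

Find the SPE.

SPE: (E, A, H); Outcome (6, 2)

Work:
Stage 3: P1 chooses H (6 vs 5)
Stage 2: P2: F->0, A->2 (anticipating H). Choose A
Stage 1: P1: O->2, E->6 (anticipating A, H). Choose E
SPE path: E -> A -> H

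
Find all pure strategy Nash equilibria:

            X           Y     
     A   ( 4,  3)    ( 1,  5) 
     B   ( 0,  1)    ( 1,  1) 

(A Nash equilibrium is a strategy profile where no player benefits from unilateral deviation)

Nash equilibrium: (A, Y), (B, Y)

Work:
Best responses:
  P1 vs X: payoffs [4, 0] → best response A (payoff 4)
  P1 vs Y: payoffs [1, 1] → best response A/B (payoff 1)
  P2 vs A: payoffs [3, 5] → best response Y (payoff 5)
  P2 vs B: payoffs [1, 1] → best response X/Y (payoff 1)
Mutual best responses: (A,Y), (B,Y) → Nash equilibria.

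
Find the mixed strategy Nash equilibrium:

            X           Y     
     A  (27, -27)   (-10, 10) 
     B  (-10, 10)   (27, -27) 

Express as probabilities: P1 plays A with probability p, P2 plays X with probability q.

p = 0.5, q = 0.5

Work:
Find probabilities that make opponent indifferent:
P2 chooses q to make P1 indifferent between A and B
P1 chooses p to make P2 indifferent between X and Y
Mixed NE: P1 plays (A: 0.5, B: 0.5), P2 plays (X: 0.5, Y: 0.5)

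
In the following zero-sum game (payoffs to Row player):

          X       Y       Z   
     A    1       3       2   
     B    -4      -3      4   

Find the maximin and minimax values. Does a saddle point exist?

Maximin = 1, Minimax = 1, Saddle: True

Work:
Row minimums: [1, -4] → maximin = 1
Column maximums: [1, 3, 4] → minimax = 1
Saddle point exists! Game value = 1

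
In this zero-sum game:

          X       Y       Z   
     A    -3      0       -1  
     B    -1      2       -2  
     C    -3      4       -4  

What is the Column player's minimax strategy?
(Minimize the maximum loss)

Column should play X or Z (all achieve the minimum), value = -1

Work:
Column player minimizes Row's maximum payoff:
Column X: max payoff to Row = -1
Column Y: max payoff to Row = 4
Column Z: max payoff to Row = -1
Minimum is -1, achieved by columns X, Z (tied).
Each of X or Z is a minimax strategy.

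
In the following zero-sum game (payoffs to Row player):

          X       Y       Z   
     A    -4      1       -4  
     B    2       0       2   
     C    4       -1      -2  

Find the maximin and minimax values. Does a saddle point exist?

Maximin = 0, Minimax = 1, Saddle: False

Work:
Row minimums: [-4, 0, -2] → maximin = 0
Column maximums: [4, 1, 2] → minimax = 1
No saddle point (maximin ≠ minimax). Mixed strategy needed.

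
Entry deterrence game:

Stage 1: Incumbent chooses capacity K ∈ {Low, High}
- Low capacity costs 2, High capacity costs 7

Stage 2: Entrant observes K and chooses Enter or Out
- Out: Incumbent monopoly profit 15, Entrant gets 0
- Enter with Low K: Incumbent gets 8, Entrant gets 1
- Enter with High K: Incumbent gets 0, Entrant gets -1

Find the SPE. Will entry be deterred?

SPE: (High, Enter|Low, Out|High); Entry deterred. Incumbent net profit = 8

Work:
After Low K: Entrant enters (1 > 0)
After High K: Entrant stays out (-1 < 0)
Incumbent: Low → 8−2=6, High → 15−7=8
Incumbent chooses High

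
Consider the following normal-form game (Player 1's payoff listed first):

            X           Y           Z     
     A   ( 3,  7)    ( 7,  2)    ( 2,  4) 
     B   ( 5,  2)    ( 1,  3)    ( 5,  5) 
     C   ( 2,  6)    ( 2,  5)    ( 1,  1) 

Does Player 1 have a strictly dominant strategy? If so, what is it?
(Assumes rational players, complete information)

No strictly dominant strategy exists for Player 1

Work:
A strategy strictly dominates another if it gives a strictly higher payoff against every opponent action. Compare each pair of P1's strategies column-by-column:
  A vs B: [3 vs 5, 7 vs 1, 2 vs 5] → A does not strictly dominate B (column X: 3 ≤ 5)
  A vs C: [3 vs 2, 7 vs 2, 2 vs 1] → A strictly dominates C
  B vs A: [5 vs 3, 1 vs 7, 5 vs 2] → B does not strictly dominate A (column Y: 1 ≤ 7)
  B vs C: [5 vs 2, 1 vs 2, 5 vs 1] → B does not strictly dominate C (column Y: 1 ≤ 2)
  C vs A: [2 vs 3, 2 vs 7, 1 vs 2] → C does not strictly dominate A (column X: 2 ≤ 3)
  C vs B: [2 vs 5, 2 vs 1, 1 vs 5] → C does not strictly dominate B (column X: 2 ≤ 5)
No single strategy strictly dominates all others → no strictly dominant strategy.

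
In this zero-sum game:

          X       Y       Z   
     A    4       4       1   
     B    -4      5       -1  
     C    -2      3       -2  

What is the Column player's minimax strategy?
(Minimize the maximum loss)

Column should play Z, value = 1

Work:
Column player minimizes Row's maximum payoff:
Column X: max payoff to Row = 4
Column Y: max payoff to Row = 5
Column Z: max payoff to Row = 1
Minimum is 1, achieved by column Z.
Minimax strategy: Z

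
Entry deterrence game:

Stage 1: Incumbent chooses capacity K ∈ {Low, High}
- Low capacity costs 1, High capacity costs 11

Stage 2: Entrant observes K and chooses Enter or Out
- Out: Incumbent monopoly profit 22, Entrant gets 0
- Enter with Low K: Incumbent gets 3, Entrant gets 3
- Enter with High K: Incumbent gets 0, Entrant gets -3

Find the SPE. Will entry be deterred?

SPE: (High, Enter|Low, Out|High); Entry deterred. Incumbent net profit = 11

Work:
After Low K: Entrant enters (3 > 0)
After High K: Entrant stays out (-3 < 0)
Incumbent: Low → 3−1=2, High → 22−11=11
Incumbent chooses High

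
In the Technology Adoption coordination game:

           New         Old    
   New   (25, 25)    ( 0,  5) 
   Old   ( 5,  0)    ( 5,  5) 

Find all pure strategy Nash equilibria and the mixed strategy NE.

Pure NE: (New, New) and (Old, Old); Mixed NE: p = 0.2, q = 0.2

Work:
Check pure NE:
(New, New): (25, 25) - no unilateral deviation beneficial
(Old, Old): (5, 5) - no unilateral deviation beneficial
Mixed NE: P1 plays New with p = 0.2, P2 plays New with q = 0.2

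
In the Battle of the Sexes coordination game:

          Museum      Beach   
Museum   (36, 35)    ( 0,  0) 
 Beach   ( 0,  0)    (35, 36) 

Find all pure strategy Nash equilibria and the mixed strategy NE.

Pure NE: (Museum, Museum) and (Beach, Beach); Mixed NE: p = 0.507, q = 0.493

Work:
Check pure NE:
(Museum, Museum): (36, 35) - no unilateral deviation beneficial
(Beach, Beach): (35, 36) - no unilateral deviation beneficial
Mixed NE: P1 plays Museum with p = 0.507, P2 plays Museum with q = 0.493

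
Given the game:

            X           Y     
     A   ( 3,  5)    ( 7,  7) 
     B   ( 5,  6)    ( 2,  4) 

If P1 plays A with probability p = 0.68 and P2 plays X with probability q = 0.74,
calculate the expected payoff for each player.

E[P1] = 4.0976, E[P2] = 5.5072

Work:
E[P1] = p·q·π₁(A,X) + p·(1-q)·π₁(A,Y) + (1-p)·q·π₁(B,X) + (1-p)·(1-q)·π₁(B,Y)
= 0.68·0.74·3 + 0.68·0.26·7 + 0.32·0.74·5 + 0.32·0.26·2
= 4.0976

E[P2] = 5.5072 (similar calculation)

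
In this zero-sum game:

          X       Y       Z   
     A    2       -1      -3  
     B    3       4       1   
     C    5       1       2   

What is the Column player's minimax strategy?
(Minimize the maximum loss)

Column should play Z, value = 2

Work:
Column player minimizes Row's maximum payoff:
Column X: max payoff to Row = 5
Column Y: max payoff to Row = 4
Column Z: max payoff to Row = 2
Minimum is 2, achieved by column Z.
Minimax strategy: Z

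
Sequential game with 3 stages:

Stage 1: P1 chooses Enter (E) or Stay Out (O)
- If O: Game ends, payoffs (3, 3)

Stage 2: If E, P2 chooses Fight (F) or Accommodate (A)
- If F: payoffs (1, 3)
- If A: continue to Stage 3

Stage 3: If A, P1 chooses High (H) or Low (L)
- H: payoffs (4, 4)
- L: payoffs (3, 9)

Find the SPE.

SPE: (E, A, H); Outcome (4, 4)

Work:
Stage 3: P1 chooses H (4 vs 3)
Stage 2: P2: F->3, A->4 (anticipating H). Choose A
Stage 1: P1: O->3, E->4 (anticipating A, H). Choose E
SPE path: E -> A -> H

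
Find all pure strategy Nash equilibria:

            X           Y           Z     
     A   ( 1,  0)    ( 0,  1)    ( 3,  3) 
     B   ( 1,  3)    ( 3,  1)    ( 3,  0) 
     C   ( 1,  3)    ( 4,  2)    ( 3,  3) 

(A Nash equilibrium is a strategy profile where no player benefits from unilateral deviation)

Nash equilibrium: (A, Z), (B, X), (C, X), (C, Z)

Work:
Best responses:
  P1 vs X: payoffs [1, 1, 1] → best response A/B/C (payoff 1)
  P1 vs Y: payoffs [0, 3, 4] → best response C (payoff 4)
  P1 vs Z: payoffs [3, 3, 3] → best response A/B/C (payoff 3)
  P2 vs A: payoffs [0, 1, 3] → best response Z (payoff 3)
  P2 vs B: payoffs [3, 1, 0] → best response X (payoff 3)
  P2 vs C: payoffs [3, 2, 3] → best response X/Z (payoff 3)
Mutual best responses: (A,Z), (B,X), (C,X), (C,Z) → Nash equilibria.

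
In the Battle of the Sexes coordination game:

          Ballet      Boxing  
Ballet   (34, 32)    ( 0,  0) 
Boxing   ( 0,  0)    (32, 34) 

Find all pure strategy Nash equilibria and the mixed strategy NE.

Pure NE: (Ballet, Ballet) and (Boxing, Boxing); Mixed NE: p = 0.5152, q = 0.4848

Work:
Check pure NE:
(Ballet, Ballet): (34, 32) - no unilateral deviation beneficial
(Boxing, Boxing): (32, 34) - no unilateral deviation beneficial
Mixed NE: P1 plays Ballet with p = 0.5152, P2 plays Ballet with q = 0.4848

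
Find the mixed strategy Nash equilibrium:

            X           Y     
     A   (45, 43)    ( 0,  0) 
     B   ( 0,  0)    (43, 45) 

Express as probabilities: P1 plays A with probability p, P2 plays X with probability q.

p = 0.5114, q = 0.4886

Work:
Find probabilities that make opponent indifferent:
P2 chooses q to make P1 indifferent between A and B
P1 chooses p to make P2 indifferent between X and Y
Mixed NE: P1 plays (A: 0.5114, B: 0.4886), P2 plays (X: 0.4886, Y: 0.5114)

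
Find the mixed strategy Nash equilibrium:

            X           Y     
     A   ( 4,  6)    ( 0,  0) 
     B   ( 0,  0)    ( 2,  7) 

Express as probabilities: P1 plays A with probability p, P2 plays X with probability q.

p = 0.5385, q = 0.3333

Work:
Find probabilities that make opponent indifferent:
P2 chooses q to make P1 indifferent between A and B
P1 chooses p to make P2 indifferent between X and Y
Mixed NE: P1 plays (A: 0.5385, B: 0.4615), P2 plays (X: 0.3333, Y: 0.6667)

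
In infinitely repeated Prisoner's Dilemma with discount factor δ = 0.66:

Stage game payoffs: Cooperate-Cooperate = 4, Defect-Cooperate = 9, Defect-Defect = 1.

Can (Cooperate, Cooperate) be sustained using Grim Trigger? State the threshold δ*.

δ* = 0.625; since δ = 0.66 ≥ 0.625, cooperation can be sustained

Work:
For Grim Trigger:
Cooperate forever: 4/(1-δ)
Defect then punished: 9 + 1·δ/(1-δ)
Need: 4/(1-δ) ≥ 9 + 1·δ/(1-δ)
Solving: δ ≥ (T-R)/(T-P) = (9-4)/(9-1) = 0.625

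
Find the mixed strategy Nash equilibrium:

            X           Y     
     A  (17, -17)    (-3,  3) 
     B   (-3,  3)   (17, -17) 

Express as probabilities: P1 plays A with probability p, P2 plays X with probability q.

p = 0.5, q = 0.5

Work:
Find probabilities that make opponent indifferent:
P2 chooses q to make P1 indifferent between A and B
P1 chooses p to make P2 indifferent between X and Y
Mixed NE: P1 plays (A: 0.5, B: 0.5), P2 plays (X: 0.5, Y: 0.5)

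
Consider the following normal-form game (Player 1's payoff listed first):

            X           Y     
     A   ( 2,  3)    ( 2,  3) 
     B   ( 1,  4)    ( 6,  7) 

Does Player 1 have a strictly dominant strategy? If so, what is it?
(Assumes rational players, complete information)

No strictly dominant strategy exists for Player 1

Work:
A strategy strictly dominates another if it gives a strictly higher payoff against every opponent action. Compare each pair of P1's strategies column-by-column:
  A vs B: [2 vs 1, 2 vs 6] → A does not strictly dominate B (column Y: 2 ≤ 6)
  B vs A: [1 vs 2, 6 vs 2] → B does not strictly dominate A (column X: 1 ≤ 2)
No single strategy strictly dominates all others → no strictly dominant strategy.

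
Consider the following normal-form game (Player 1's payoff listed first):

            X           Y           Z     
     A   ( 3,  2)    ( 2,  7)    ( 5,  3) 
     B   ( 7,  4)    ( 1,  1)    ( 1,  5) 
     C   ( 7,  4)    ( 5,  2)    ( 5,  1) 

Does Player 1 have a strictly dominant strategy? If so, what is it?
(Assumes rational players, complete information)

No strictly dominant strategy exists for Player 1

Work:
A strategy strictly dominates another if it gives a strictly higher payoff against every opponent action. Compare each pair of P1's strategies column-by-column:
  A vs B: [3 vs 7, 2 vs 1, 5 vs 1] → A does not strictly dominate B (column X: 3 ≤ 7)
  A vs C: [3 vs 7, 2 vs 5, 5 vs 5] → A does not strictly dominate C (column X: 3 ≤ 7)
  B vs A: [7 vs 3, 1 vs 2, 1 vs 5] → B does not strictly dominate A (column Y: 1 ≤ 2)
  B vs C: [7 vs 7, 1 vs 5, 1 vs 5] → B does not strictly dominate C (column X: 7 ≤ 7)
  C vs A: [7 vs 3, 5 vs 2, 5 vs 5] → C does not strictly dominate A (column Z: 5 ≤ 5)
  C vs B: [7 vs 7, 5 vs 1, 5 vs 1] → C does not strictly dominate B (column X: 7 ≤ 7)
No single strategy strictly dominates all others → no strictly dominant strategy.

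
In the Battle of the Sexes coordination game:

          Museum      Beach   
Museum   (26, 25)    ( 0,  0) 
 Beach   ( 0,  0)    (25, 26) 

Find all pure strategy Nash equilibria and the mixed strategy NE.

Pure NE: (Museum, Museum) and (Beach, Beach); Mixed NE: p = 0.5098, q = 0.4902

Work:
Check pure NE:
(Museum, Museum): (26, 25) - no unilateral deviation beneficial
(Beach, Beach): (25, 26) - no unilateral deviation beneficial
Mixed NE: P1 plays Museum with p = 0.5098, P2 plays Museum with q = 0.4902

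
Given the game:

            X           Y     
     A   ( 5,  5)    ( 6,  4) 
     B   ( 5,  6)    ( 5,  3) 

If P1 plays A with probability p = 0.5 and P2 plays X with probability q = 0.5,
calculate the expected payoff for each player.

E[P1] = 5.25, E[P2] = 4.5

Work:
E[P1] = p·q·π₁(A,X) + p·(1-q)·π₁(A,Y) + (1-p)·q·π₁(B,X) + (1-p)·(1-q)·π₁(B,Y)
= 0.5·0.5·5 + 0.5·0.5·6 + 0.5·0.5·5 + 0.5·0.5·5
= 5.25

E[P2] = 4.5 (similar calculation)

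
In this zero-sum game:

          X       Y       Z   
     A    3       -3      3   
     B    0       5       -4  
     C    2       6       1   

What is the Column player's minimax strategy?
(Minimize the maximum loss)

Column should play X or Z (all achieve the minimum), value = 3

Work:
Column player minimizes Row's maximum payoff:
Column X: max payoff to Row = 3
Column Y: max payoff to Row = 6
Column Z: max payoff to Row = 3
Minimum is 3, achieved by columns X, Z (tied).
Each of X or Z is a minimax strategy.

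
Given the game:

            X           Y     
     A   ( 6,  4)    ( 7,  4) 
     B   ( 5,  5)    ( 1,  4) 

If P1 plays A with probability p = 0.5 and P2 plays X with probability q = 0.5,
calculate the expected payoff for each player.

E[P1] = 4.75, E[P2] = 4.25

Work:
E[P1] = p·q·π₁(A,X) + p·(1-q)·π₁(A,Y) + (1-p)·q·π₁(B,X) + (1-p)·(1-q)·π₁(B,Y)
= 0.5·0.5·6 + 0.5·0.5·7 + 0.5·0.5·5 + 0.5·0.5·1
= 4.75

E[P2] = 4.25 (similar calculation)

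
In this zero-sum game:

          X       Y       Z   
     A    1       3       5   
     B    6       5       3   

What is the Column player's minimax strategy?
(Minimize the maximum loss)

Column should play Y or Z (all achieve the minimum), value = 5

Work:
Column player minimizes Row's maximum payoff:
Column X: max payoff to Row = 6
Column Y: max payoff to Row = 5
Column Z: max payoff to Row = 5
Minimum is 5, achieved by columns Y, Z (tied).
Each of Y or Z is a minimax strategy.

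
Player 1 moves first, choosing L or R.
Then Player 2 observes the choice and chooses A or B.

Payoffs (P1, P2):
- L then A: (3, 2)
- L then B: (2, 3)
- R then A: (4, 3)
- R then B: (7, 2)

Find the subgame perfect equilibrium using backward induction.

P1 plays R, P2 plays B after L and A after R; Payoff (4, 3)

Work:
Backward induction:
After L: P2 chooses B → P1 gets 2
After R: P2 chooses A → P1 gets 4
P1 chooses R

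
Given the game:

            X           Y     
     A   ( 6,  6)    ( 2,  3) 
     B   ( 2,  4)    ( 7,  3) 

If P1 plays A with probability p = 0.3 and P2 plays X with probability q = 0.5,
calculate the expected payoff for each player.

E[P1] = 4.35, E[P2] = 3.8

Work:
E[P1] = p·q·π₁(A,X) + p·(1-q)·π₁(A,Y) + (1-p)·q·π₁(B,X) + (1-p)·(1-q)·π₁(B,Y)
= 0.3·0.5·6 + 0.3·0.5·2 + 0.7·0.5·2 + 0.7·0.5·7
= 4.35

E[P2] = 3.8 (similar calculation)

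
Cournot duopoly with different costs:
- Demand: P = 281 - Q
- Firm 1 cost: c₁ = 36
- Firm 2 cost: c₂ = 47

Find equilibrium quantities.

q₁* = 85.33, q₂* = 74.33

Work:
Reaction: q₁ = (281 - 36 - q₂)/2
Reaction: q₂ = (281 - 47 - q₁)/2
Solve simultaneously:
q₁* = (281 - 2×36 + 47)/3 = 85.33
q₂* = (281 - 2×47 + 36)/3 = 74.33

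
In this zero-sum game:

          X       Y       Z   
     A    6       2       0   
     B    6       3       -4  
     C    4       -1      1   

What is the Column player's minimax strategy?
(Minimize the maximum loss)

Column should play Z, value = 1

Work:
Column player minimizes Row's maximum payoff:
Column X: max payoff to Row = 6
Column Y: max payoff to Row = 3
Column Z: max payoff to Row = 1
Minimum is 1, achieved by column Z.
Minimax strategy: Z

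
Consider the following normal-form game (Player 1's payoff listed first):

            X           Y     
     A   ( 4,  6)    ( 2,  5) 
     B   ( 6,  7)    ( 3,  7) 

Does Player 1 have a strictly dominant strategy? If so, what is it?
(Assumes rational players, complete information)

Yes, Player 1's strictly dominant strategy is B

Work:
A strategy strictly dominates another if it gives a strictly higher payoff against every opponent action. Compare each pair of P1's strategies column-by-column:
  A vs B: [4 vs 6, 2 vs 3] → A does not strictly dominate B (column X: 4 ≤ 6)
  B vs A: [6 vs 4, 3 vs 2] → B strictly dominates A
B strictly dominates every other strategy → strictly dominant.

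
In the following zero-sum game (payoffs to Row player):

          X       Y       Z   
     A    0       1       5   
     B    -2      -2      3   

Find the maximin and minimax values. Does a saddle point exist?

Maximin = 0, Minimax = 0, Saddle: True

Work:
Row minimums: [0, -2] → maximin = 0
Column maximums: [0, 1, 5] → minimax = 0
Saddle point exists! Game value = 0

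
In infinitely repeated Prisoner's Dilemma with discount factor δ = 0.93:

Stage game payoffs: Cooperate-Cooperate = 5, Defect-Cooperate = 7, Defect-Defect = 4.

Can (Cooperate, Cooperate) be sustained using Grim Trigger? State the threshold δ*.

δ* = 0.6667; since δ = 0.93 ≥ 0.6667, cooperation can be sustained

Work:
For Grim Trigger:
Cooperate forever: 5/(1-δ)
Defect then punished: 7 + 4·δ/(1-δ)
Need: 5/(1-δ) ≥ 7 + 4·δ/(1-δ)
Solving: δ ≥ (T-R)/(T-P) = (7-5)/(7-4) = 0.6667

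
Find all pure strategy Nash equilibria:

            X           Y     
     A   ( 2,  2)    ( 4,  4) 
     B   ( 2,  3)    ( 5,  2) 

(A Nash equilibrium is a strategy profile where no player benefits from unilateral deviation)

Nash equilibrium: (B, X)

Work:
Best responses:
  P1 vs X: payoffs [2, 2] → best response A/B (payoff 2)
  P1 vs Y: payoffs [4, 5] → best response B (payoff 5)
  P2 vs A: payoffs [2, 4] → best response Y (payoff 4)
  P2 vs B: payoffs [3, 2] → best response X (payoff 3)
Mutual best responses: (B,X) → Nash equilibria.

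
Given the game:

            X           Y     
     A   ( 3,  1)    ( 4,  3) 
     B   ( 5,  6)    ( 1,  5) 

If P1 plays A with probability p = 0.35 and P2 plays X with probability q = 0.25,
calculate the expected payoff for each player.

E[P1] = 2.6125, E[P2] = 4.2875

Work:
E[P1] = p·q·π₁(A,X) + p·(1-q)·π₁(A,Y) + (1-p)·q·π₁(B,X) + (1-p)·(1-q)·π₁(B,Y)
= 0.35·0.25·3 + 0.35·0.75·4 + 0.65·0.25·5 + 0.65·0.75·1
= 2.6125

E[P2] = 4.2875 (similar calculation)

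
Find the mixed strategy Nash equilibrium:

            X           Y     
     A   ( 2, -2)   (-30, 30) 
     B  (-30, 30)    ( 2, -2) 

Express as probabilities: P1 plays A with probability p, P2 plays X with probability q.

p = 0.5, q = 0.5

Work:
Find probabilities that make opponent indifferent:
P2 chooses q to make P1 indifferent between A and B
P1 chooses p to make P2 indifferent between X and Y
Mixed NE: P1 plays (A: 0.5, B: 0.5), P2 plays (X: 0.5, Y: 0.5)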